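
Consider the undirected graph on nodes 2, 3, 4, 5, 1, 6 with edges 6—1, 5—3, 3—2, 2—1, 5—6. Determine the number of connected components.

2

4 is isolated — a component by itself.
Starting from 1 we can reach 1, 2, 3, 5, 6. That is one component of size 5.
Total: 2 components.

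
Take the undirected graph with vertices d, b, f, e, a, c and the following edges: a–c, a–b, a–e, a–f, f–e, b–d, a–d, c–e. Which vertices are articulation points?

a

Removing a increases the component count from 1 to 2, so a is a cut vertex.
By contrast removing b leaves 1 component; it is not a cut vertex. No other vertex is a cut vertex either.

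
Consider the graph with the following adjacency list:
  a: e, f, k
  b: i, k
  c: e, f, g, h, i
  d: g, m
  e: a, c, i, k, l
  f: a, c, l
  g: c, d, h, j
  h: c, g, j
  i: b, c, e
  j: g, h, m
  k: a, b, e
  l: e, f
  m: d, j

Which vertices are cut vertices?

c

Removing c increases the component count from 1 to 2, so c is a cut vertex.
By contrast removing f leaves 1 component; it is not a cut vertex. No other vertex is a cut vertex either.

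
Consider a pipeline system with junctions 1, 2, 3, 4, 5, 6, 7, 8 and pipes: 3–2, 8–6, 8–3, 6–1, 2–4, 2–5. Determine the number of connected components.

7 is isolated — a component by itself.
Starting from 1 we can reach 1, 2, 3, 4, 5, 6, 8. That is one component of size 7.
Total: 2 components.

2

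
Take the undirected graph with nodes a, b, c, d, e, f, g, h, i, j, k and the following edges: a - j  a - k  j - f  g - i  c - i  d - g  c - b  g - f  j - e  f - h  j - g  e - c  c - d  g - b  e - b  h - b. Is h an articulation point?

Deleting h leaves 1 component (was 1) (its neighbors b, f remain connected to each other), so h is not a cut vertex.

No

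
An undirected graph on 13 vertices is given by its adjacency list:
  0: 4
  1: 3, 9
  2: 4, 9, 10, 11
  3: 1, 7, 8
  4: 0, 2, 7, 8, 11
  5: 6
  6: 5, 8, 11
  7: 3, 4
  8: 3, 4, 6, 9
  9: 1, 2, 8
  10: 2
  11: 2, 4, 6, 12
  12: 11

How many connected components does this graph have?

Starting from 0 we can reach 0, 1, 2, 3, 4, 5, 6, 7, 8, 9, 10, 11, 12. That is one component of size 13.
Total: 1 component.

1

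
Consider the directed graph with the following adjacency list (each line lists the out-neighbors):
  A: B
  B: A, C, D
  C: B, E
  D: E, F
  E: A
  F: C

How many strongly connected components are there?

{A, B, C, D, E, F} are all mutually reachable — one SCC of size 6.
That gives 1 strongly connected component.

1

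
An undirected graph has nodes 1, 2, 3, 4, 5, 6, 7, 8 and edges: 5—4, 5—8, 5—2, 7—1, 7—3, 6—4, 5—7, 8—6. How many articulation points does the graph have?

2

Removing 5 increases the component count from 1 to 3, so 5 is a cut vertex.
Removing 7 increases the component count from 1 to 3, so 7 is a cut vertex.
By contrast removing 1 leaves 1 component; it is not a cut vertex. No other vertex is a cut vertex either.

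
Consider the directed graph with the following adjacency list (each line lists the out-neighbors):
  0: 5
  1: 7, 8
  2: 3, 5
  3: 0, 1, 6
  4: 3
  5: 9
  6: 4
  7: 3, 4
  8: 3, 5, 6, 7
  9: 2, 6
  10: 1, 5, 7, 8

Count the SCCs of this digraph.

2

{0, 1, 2, 3, 4, 5, 6, 7, 8, 9} are all mutually reachable — one SCC of size 10.
{10} is an SCC by itself.
That gives 2 strongly connected components.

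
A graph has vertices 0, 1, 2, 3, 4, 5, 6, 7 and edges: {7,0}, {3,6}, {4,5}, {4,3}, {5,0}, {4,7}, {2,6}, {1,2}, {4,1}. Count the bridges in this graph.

The edges on the cycle 4-1-2-6-3-4 are not bridges since each lies on that cycle.
Every edge lies on some cycle, so there are no bridges.

0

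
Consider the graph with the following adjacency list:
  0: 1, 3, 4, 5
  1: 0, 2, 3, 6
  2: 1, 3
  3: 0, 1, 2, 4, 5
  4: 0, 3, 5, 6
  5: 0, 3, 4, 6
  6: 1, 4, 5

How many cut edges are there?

0

The edges on the cycle 0-5-6-1-0 are not bridges since each lies on that cycle.
Every edge lies on some cycle, so there are no bridges.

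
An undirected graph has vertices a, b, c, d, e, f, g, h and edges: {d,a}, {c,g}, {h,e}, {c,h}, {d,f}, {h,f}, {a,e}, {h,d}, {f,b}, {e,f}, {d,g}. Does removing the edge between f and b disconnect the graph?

Yes

Removing f–b leaves no path between f and b: the component count goes from 1 to 2. So it is a bridge.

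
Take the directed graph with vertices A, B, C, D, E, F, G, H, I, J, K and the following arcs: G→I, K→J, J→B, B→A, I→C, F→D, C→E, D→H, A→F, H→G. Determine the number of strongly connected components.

11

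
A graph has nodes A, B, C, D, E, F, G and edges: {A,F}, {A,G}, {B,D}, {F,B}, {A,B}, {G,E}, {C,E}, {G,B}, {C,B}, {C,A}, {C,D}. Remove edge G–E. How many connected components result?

G and E are still connected via G-A-C-E, so the component count stays at 1.

1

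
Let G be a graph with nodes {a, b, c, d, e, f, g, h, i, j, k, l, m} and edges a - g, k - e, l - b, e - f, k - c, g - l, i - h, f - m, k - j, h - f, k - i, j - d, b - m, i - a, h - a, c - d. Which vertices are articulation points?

k

Removing k increases the component count from 1 to 2, so k is a cut vertex.
By contrast removing i leaves 1 component; it is not a cut vertex. No other vertex is a cut vertex either.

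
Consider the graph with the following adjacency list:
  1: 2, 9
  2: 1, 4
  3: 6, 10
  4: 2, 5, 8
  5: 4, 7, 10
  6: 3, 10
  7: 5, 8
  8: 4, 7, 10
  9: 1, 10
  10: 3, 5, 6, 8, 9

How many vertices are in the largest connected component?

Starting from 1 we can reach 1, 2, 3, 4, 5, 6, 7, 8, 9, 10. That is one component of size 10.
The largest has 10 vertices.

10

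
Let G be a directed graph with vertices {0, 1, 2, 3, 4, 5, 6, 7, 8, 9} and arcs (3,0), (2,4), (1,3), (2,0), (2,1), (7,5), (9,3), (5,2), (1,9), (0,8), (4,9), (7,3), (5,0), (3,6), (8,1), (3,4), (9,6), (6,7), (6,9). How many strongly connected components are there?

{0, 1, 2, 3, 4, 5, 6, 7, 8, 9} are all mutually reachable — one SCC of size 10.
That gives 1 strongly connected component.

1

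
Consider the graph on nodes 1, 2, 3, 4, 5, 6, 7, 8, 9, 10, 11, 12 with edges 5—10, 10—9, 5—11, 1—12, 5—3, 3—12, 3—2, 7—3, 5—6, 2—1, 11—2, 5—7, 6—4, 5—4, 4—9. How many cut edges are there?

0

The edges on the cycle 5-6-4-5 are not bridges since each lies on that cycle.
Every edge lies on some cycle, so there are no bridges.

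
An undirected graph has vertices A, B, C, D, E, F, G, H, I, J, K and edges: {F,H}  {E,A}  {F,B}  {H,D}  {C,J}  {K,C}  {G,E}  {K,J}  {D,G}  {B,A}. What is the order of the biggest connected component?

7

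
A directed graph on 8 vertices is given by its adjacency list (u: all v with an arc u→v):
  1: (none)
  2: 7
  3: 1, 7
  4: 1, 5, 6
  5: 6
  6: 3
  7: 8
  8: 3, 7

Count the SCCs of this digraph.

{3, 7, 8} are all mutually reachable — one SCC of size 3.
{6} is an SCC by itself.
{2} is an SCC by itself.
{5} is an SCC by itself.
{4} is an SCC by itself.
(and 1 more singleton SCC)
That gives 6 strongly connected components.

6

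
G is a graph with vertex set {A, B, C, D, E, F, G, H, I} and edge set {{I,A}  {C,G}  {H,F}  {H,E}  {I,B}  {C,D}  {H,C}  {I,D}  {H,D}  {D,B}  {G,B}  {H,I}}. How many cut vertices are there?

Removing H increases the component count from 1 to 3, so H is a cut vertex.
Removing I increases the component count from 1 to 2, so I is a cut vertex.
By contrast removing G leaves 1 component; it is not a cut vertex. No other vertex is a cut vertex either.

2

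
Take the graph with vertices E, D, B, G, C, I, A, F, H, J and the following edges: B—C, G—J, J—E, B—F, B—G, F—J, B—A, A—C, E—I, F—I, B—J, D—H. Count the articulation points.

1

Removing B increases the component count from 2 to 3, so B is a cut vertex.
By contrast removing J leaves 2 components; it is not a cut vertex. No other vertex is a cut vertex either.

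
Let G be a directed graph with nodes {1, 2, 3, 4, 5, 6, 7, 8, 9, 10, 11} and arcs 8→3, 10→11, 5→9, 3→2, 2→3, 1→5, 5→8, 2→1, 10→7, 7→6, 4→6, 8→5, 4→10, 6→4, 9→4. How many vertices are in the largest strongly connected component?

{1, 2, 3, 5, 8} are all mutually reachable — one SCC of size 5.
{4, 6, 7, 10} are all mutually reachable — one SCC of size 4.
{9} is an SCC by itself.
{11} is an SCC by itself.
The largest has 5 vertices.

5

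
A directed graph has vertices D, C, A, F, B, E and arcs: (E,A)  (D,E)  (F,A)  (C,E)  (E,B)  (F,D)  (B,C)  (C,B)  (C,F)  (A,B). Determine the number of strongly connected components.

1

{A, B, C, D, E, F} are all mutually reachable — one SCC of size 6.
That gives 1 strongly connected component.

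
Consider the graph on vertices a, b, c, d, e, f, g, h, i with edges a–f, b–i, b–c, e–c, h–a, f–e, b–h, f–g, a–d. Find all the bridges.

The edges on the cycle b-h-a-f-e-c-b are not bridges since each lies on that cycle.
But removing b–i disconnects b from i; removing g–f disconnects g from f; removing a–d disconnects a from d — these are bridges.

a-d, b-i, f-g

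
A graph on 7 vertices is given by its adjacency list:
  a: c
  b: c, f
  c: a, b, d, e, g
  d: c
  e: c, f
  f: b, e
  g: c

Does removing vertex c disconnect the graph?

Yes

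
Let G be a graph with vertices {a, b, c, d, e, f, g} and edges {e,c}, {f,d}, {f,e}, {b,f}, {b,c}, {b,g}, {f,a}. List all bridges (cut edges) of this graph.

a-f, b-g, d-f

The edges on the cycle b-f-e-c-b are not bridges since each lies on that cycle.
But removing f-d disconnects f from d; removing f-a disconnects f from a; removing b-g disconnects b from g — these are bridges.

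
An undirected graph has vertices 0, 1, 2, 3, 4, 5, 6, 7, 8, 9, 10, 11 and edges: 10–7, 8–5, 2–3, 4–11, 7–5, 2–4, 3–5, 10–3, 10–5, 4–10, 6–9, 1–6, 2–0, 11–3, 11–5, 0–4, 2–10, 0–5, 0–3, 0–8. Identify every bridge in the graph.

1-6, 6-9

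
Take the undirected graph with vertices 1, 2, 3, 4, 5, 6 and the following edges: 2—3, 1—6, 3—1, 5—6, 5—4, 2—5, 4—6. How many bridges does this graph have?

0

The edges on the cycle 5-4-6-5 are not bridges since each lies on that cycle.
Every edge lies on some cycle, so there are no bridges.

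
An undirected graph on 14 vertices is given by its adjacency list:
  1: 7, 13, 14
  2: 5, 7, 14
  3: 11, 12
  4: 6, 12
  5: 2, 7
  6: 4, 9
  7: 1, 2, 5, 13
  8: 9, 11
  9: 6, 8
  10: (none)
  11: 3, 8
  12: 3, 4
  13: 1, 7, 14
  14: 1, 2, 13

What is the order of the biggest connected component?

10 is isolated — a component by itself.
Starting from 1 we can reach 1, 2, 5, 7, 13, 14. That is one component of size 6.
Starting from 3 we can reach 3, 4, 6, 8, 9, 11, 12. That is one component of size 7.
The largest has 7 vertices.

7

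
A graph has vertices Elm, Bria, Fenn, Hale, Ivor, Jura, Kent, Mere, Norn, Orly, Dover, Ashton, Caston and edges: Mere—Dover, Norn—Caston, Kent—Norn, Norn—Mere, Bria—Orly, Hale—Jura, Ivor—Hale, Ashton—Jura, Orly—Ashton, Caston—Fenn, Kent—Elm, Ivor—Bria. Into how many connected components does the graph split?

2

Starting from Bria we can reach Bria, Hale, Ivor, Jura, Orly, Ashton. That is one component of size 6.
Starting from Elm we can reach Elm, Fenn, Kent, Mere, Norn, Dover, Caston. That is one component of size 7.
Total: 2 components.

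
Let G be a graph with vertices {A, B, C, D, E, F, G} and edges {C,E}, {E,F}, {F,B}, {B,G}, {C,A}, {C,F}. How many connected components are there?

2

D is isolated — a component by itself.
Starting from A we can reach A, B, C, E, F, G. That is one component of size 6.
Total: 2 components.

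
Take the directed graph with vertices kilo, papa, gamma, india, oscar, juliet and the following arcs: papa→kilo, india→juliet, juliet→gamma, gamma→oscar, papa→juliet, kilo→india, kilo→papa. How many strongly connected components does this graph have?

{kilo, papa} are all mutually reachable — one SCC of size 2.
{india} is an SCC by itself.
{gamma} is an SCC by itself.
{oscar} is an SCC by itself.
{juliet} is an SCC by itself.
That gives 5 strongly connected components.

5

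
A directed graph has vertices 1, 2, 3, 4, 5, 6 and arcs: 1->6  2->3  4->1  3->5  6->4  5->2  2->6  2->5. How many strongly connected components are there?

2

{2, 3, 5} are all mutually reachable — one SCC of size 3.
{1, 4, 6} are all mutually reachable — one SCC of size 3.
That gives 2 strongly connected components.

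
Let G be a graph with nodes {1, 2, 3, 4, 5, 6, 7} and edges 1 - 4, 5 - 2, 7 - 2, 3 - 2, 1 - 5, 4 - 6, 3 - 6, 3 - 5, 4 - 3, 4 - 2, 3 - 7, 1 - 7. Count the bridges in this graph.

0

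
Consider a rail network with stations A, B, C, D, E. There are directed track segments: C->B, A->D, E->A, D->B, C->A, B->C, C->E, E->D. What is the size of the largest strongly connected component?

5

{A, B, C, D, E} are all mutually reachable — one SCC of size 5.
The largest has 5 vertices.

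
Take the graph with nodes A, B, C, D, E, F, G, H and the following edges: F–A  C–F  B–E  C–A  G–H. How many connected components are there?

4

D is isolated — a component by itself.
Starting from B we can reach B, E. That is one component of size 2.
Starting from G we can reach G, H. That is one component of size 2.
Starting from A we can reach A, C, F. That is one component of size 3.
Total: 4 components.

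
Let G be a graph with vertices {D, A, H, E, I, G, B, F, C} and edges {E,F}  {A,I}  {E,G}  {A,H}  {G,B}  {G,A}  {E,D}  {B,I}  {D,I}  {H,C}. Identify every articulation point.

Removing A increases the component count from 1 to 2, so A is a cut vertex.
Removing E increases the component count from 1 to 2, so E is a cut vertex.
Removing H increases the component count from 1 to 2, so H is a cut vertex.
By contrast removing F leaves 1 component; it is not a cut vertex. No other vertex is a cut vertex either.

A, E, H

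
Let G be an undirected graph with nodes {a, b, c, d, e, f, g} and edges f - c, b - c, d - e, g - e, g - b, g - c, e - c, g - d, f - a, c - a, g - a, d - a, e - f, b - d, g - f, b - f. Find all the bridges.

none

The edges on the cycle g-b-c-e-d-g are not bridges since each lies on that cycle.
Every edge lies on some cycle, so there are no bridges.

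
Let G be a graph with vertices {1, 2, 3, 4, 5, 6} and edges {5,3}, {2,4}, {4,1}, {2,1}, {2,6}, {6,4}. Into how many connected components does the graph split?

Starting from 3 we can reach 3, 5. That is one component of size 2.
Starting from 1 we can reach 1, 2, 4, 6. That is one component of size 4.
Total: 2 components.

2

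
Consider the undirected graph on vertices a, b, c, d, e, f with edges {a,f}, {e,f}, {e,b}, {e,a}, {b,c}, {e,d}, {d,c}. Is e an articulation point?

Deleting e raises the number of components from 1 to 2, so e is a cut vertex.

Yes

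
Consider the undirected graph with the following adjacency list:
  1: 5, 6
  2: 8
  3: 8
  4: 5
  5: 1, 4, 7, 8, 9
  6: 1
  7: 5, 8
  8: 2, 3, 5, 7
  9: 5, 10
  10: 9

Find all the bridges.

The edges on the cycle 7-8-5-7 are not bridges since each lies on that cycle.
But removing 8-2 disconnects 8 from 2; removing 8-3 disconnects 8 from 3; removing 5-9 disconnects 5 from 9; removing 9-10 disconnects 9 from 10 — these are bridges.
In total 7 edges are bridges.

1-5, 1-6, 10-9, 2-8, 3-8, 4-5, 5-9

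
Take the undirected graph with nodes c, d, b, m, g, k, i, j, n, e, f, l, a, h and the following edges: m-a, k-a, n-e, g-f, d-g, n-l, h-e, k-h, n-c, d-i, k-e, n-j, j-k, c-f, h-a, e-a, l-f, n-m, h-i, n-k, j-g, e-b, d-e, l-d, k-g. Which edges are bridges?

The edges on the cycle n-l-d-g-j-n are not bridges since each lies on that cycle.
But removing e-b disconnects e from b — this is a bridge.

b-e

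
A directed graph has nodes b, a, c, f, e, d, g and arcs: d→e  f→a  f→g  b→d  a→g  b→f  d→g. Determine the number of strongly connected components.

{f} is an SCC by itself.
{e} is an SCC by itself.
{d} is an SCC by itself.
{b} is an SCC by itself.
{g} is an SCC by itself.
(and 2 more singleton SCCs)
That gives 7 strongly connected components.

7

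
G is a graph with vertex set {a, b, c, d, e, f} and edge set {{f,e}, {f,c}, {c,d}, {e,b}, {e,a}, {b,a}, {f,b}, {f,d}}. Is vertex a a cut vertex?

Deleting a leaves 1 component (was 1) (its neighbors b, e remain connected to each other), so a is not a cut vertex.

No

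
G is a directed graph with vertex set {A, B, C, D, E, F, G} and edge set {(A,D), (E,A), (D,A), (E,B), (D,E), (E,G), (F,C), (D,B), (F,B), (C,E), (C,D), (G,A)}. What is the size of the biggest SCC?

4

{A, D, E, G} are all mutually reachable — one SCC of size 4.
{F} is an SCC by itself.
{B} is an SCC by itself.
{C} is an SCC by itself.
The largest has 4 vertices.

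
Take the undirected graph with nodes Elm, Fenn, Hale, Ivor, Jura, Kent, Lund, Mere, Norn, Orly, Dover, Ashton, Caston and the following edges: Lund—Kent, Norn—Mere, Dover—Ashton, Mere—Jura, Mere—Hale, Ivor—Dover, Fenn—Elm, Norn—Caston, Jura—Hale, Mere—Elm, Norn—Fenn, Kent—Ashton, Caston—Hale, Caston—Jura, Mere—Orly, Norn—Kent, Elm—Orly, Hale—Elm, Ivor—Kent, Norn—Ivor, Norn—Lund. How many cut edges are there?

The edges on the cycle Norn-Ivor-Dover-Ashton-Kent-Norn are not bridges since each lies on that cycle.
Every edge lies on some cycle, so there are no bridges.

0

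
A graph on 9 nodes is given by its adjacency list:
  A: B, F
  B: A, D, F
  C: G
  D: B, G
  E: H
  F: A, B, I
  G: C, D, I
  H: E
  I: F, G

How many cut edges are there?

The edges on the cycle G-D-B-F-I-G are not bridges since each lies on that cycle.
But removing C-G disconnects C from G; removing H-E disconnects H from E — these are bridges.
That makes 2 bridges.

2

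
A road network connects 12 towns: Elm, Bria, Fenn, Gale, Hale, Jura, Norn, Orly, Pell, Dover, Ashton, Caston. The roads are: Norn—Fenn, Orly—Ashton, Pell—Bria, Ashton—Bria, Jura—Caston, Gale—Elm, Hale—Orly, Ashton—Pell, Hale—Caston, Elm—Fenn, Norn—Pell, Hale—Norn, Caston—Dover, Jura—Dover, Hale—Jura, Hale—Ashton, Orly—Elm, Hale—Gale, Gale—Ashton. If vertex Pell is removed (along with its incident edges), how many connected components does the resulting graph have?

1

With Pell gone, the remaining components are: {Elm, Bria, Fenn, Gale, Hale, Jura, Norn, Orly, Dover, Ashton, Caston}.
That is 1 component.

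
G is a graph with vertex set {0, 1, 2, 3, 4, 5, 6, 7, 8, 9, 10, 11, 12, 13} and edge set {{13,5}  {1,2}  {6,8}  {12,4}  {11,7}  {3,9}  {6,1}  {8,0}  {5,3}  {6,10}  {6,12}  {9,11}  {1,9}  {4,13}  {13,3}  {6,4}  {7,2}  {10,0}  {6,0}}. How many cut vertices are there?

1

Removing 6 increases the component count from 1 to 2, so 6 is a cut vertex.
By contrast removing 3 leaves 1 component; it is not a cut vertex. No other vertex is a cut vertex either.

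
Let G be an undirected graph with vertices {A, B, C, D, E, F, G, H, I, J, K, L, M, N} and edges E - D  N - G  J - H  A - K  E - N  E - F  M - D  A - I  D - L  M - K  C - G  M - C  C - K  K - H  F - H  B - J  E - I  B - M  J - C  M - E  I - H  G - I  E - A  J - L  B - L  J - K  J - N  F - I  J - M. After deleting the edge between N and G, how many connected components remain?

1

N and G are still connected via N-J-C-G, so the component count stays at 1.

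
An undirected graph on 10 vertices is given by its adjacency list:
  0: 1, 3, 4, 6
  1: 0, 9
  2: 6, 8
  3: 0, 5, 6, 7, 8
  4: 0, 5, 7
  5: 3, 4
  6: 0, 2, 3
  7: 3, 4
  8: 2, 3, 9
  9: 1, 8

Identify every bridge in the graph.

The edges on the cycle 3-8-2-6-0-3 are not bridges since each lies on that cycle.
Every edge lies on some cycle, so there are no bridges.

none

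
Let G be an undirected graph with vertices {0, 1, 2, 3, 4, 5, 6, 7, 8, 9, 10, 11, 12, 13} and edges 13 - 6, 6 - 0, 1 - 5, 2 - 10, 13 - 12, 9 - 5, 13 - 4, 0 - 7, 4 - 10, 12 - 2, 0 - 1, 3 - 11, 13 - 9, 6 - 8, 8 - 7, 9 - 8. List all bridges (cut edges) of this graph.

The edges on the cycle 13-12-2-10-4-13 are not bridges since each lies on that cycle.
But removing 3 - 11 disconnects 3 from 11 — this is a bridge.

11-3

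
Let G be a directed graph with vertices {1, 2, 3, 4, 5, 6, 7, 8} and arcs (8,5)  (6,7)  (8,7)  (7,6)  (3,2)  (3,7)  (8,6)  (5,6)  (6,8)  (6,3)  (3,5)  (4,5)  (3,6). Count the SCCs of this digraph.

{3, 5, 6, 7, 8} are all mutually reachable — one SCC of size 5.
{4} is an SCC by itself.
{2} is an SCC by itself.
{1} is an SCC by itself.
That gives 4 strongly connected components.

4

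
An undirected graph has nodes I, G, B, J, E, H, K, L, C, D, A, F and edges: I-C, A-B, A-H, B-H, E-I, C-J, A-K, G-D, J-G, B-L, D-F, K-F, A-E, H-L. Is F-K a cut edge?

After removing F-K, the path F-D-G-J-C-I-E-A-K still connects them, so the edge is not a bridge.

No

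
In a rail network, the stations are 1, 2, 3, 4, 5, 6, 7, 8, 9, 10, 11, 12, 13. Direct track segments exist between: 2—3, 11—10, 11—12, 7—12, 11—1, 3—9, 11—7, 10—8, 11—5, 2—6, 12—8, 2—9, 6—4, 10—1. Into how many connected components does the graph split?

3

13 is isolated — a component by itself.
Starting from 2 we can reach 2, 3, 4, 6, 9. That is one component of size 5.
Starting from 1 we can reach 1, 5, 7, 8, 10, 11, 12. That is one component of size 7.
Total: 3 components.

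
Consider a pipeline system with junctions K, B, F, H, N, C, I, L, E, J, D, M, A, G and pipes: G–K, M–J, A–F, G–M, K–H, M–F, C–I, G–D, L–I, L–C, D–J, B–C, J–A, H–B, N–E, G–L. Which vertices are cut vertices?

Removing G increases the component count from 2 to 3, so G is a cut vertex.
By contrast removing E leaves 2 components; it is not a cut vertex. No other vertex is a cut vertex either.

G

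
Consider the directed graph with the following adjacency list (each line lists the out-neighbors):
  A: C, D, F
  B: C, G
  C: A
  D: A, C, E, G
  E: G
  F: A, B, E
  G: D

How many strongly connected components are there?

1

{A, B, C, D, E, F, G} are all mutually reachable — one SCC of size 7.
That gives 1 strongly connected component.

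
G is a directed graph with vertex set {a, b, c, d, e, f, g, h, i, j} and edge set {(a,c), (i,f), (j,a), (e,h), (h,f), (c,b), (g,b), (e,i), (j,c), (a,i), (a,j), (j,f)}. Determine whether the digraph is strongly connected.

There is no directed path from d to j, so the graph is not strongly connected.

No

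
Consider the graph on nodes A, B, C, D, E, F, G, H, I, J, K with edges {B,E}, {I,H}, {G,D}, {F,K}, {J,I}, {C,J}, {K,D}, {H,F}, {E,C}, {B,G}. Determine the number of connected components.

2

A is isolated — a component by itself.
Starting from B we can reach B, C, D, E, F, G, H, I, J, K. That is one component of size 10.
Total: 2 components.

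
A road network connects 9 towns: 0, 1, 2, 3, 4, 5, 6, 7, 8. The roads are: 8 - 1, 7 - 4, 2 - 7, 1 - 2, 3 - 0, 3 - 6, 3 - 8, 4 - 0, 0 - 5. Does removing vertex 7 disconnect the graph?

Deleting 7 leaves 1 component (was 1) (its neighbors 2, 4 remain connected to each other), so 7 is not a cut vertex.

No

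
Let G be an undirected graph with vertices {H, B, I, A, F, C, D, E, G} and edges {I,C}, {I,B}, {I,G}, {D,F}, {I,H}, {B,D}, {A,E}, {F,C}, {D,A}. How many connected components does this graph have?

Starting from A we can reach A, B, C, D, E, F, G, H, I. That is one component of size 9.
Total: 1 component.

1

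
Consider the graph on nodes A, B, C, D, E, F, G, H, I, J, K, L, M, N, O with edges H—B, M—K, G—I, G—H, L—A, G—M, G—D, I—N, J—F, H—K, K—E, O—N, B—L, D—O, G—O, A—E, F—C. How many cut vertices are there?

2

Removing F increases the component count from 2 to 3, so F is a cut vertex.
Removing G increases the component count from 2 to 3, so G is a cut vertex.
By contrast removing J leaves 2 components; it is not a cut vertex. No other vertex is a cut vertex either.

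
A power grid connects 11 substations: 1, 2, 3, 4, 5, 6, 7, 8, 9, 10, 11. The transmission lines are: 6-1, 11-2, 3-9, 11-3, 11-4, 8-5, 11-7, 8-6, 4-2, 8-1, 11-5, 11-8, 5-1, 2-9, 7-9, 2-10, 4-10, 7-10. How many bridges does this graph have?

The edges on the cycle 8-6-1-8 are not bridges since each lies on that cycle.
Every edge lies on some cycle, so there are no bridges.

0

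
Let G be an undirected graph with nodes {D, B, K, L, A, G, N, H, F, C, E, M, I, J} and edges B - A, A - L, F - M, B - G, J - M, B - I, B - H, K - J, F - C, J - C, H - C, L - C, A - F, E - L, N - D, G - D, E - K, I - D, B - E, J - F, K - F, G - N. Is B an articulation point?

Yes

Deleting B raises the number of components from 1 to 2, so B is a cut vertex.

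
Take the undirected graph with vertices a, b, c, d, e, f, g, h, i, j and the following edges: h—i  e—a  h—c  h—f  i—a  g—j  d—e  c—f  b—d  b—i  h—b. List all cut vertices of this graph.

h

Removing h increases the component count from 2 to 3, so h is a cut vertex.
By contrast removing d leaves 2 components; it is not a cut vertex. No other vertex is a cut vertex either.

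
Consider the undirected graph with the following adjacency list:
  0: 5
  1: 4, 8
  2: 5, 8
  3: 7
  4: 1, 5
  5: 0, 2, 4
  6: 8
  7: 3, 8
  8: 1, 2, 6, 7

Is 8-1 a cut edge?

After removing 8-1, the path 8-2-5-4-1 still connects them, so the edge is not a bridge.

No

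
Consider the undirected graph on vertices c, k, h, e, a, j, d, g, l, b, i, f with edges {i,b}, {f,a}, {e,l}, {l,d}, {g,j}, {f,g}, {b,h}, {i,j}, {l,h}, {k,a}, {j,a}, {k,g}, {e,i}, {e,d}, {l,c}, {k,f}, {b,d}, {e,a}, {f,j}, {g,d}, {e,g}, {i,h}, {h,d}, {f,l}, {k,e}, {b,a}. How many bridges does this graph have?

The edges on the cycle k-f-a-e-k are not bridges since each lies on that cycle.
But removing c—l disconnects c from l — this is a bridge.

1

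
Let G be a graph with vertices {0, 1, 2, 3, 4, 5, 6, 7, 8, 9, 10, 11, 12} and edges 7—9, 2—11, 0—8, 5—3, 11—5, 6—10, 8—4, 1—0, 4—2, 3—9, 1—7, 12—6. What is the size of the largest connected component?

Starting from 6 we can reach 6, 10, 12. That is one component of size 3.
Starting from 0 we can reach 0, 1, 2, 3, 4, 5, 7, 8, 9, 11. That is one component of size 10.
The largest has 10 vertices.

10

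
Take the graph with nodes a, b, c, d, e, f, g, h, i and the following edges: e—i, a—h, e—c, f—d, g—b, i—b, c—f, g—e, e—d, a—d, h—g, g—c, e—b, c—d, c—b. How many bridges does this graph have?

The edges on the cycle e-i-b-e are not bridges since each lies on that cycle.
Every edge lies on some cycle, so there are no bridges.

0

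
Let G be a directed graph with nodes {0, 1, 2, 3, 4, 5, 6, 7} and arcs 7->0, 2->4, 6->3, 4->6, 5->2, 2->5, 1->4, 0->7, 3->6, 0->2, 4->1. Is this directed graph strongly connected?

No

There is no directed path from 5 to 0, so the graph is not strongly connected.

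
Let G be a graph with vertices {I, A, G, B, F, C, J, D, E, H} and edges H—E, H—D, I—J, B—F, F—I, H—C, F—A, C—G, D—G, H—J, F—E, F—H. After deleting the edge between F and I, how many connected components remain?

F and I are still connected via F-H-J-I, so the component count stays at 1.

1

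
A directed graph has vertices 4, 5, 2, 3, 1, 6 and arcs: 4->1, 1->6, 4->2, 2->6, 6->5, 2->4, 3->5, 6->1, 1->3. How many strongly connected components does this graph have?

4

{1, 6} are all mutually reachable — one SCC of size 2.
{2, 4} are all mutually reachable — one SCC of size 2.
{3} is an SCC by itself.
{5} is an SCC by itself.
That gives 4 strongly connected components.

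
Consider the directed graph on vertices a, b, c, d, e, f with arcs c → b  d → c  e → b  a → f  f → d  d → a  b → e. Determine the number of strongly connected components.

3

{a, d, f} are all mutually reachable — one SCC of size 3.
{b, e} are all mutually reachable — one SCC of size 2.
{c} is an SCC by itself.
That gives 3 strongly connected components.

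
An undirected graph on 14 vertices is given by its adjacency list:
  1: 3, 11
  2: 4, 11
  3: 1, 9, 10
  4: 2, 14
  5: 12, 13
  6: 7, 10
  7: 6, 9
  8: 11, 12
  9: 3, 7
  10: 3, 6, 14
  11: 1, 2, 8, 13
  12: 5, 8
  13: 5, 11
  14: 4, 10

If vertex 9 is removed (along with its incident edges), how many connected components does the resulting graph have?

1

With 9 gone, the remaining components are: {1, 2, 3, 4, 5, 6, 7, 8, 10, 11, 12, 13, 14}.
That is 1 component.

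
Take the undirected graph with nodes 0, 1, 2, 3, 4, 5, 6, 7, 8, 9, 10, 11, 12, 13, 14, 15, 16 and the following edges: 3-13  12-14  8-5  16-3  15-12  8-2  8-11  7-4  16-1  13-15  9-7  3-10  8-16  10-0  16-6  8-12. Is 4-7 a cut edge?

Yes

Removing 4-7 leaves no path between 4 and 7: the component count goes from 2 to 3. So it is a bridge.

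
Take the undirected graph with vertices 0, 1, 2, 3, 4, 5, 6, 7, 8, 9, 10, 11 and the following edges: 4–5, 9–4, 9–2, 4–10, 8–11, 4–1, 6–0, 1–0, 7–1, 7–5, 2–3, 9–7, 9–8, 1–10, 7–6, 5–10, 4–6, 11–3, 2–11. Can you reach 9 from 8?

Yes

From 8 we can reach 0, 1, 2, 3, 4, 5, 6, 7, 8, 9, 10, 11, which includes 9.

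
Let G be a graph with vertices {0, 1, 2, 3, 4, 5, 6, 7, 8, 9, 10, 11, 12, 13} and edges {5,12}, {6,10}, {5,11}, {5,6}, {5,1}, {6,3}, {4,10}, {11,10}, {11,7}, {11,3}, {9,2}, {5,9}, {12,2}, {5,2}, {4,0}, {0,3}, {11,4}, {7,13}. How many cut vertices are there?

Removing 5 increases the component count from 2 to 4, so 5 is a cut vertex.
Removing 7 increases the component count from 2 to 3, so 7 is a cut vertex.
Removing 11 increases the component count from 2 to 3, so 11 is a cut vertex.
By contrast removing 2 leaves 2 components; it is not a cut vertex. No other vertex is a cut vertex either.

3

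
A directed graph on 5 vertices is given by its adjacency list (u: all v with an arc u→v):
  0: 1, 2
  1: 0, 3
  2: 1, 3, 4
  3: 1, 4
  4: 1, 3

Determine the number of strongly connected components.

{0, 1, 2, 3, 4} are all mutually reachable — one SCC of size 5.
That gives 1 strongly connected component.

1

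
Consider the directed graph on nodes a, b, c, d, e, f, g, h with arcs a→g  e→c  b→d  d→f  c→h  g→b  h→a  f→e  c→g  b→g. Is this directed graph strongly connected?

From g we can reach every vertex (a, b, c, d, e, f, g, h), and every vertex can reach g (a, b, c, d, e, f, g, h). So the whole graph is one strongly connected component.

Yes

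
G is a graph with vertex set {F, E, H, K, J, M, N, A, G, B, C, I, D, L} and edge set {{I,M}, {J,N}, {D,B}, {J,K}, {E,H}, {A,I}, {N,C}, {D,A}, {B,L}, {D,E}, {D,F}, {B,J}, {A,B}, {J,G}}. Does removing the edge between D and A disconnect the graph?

No

After removing D–A, the path D-B-A still connects them, so the edge is not a bridge.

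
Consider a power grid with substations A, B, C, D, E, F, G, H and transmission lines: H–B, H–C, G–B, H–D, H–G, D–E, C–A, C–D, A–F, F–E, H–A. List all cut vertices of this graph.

H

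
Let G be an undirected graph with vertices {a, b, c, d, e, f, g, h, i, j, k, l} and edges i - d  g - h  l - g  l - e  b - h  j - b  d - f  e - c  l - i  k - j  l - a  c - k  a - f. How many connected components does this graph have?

Starting from a we can reach a, b, c, d, e, f, g, h, i, j, k, l. That is one component of size 12.
Total: 1 component.

1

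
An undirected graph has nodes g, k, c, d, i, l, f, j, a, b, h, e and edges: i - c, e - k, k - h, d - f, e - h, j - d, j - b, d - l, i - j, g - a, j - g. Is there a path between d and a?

Yes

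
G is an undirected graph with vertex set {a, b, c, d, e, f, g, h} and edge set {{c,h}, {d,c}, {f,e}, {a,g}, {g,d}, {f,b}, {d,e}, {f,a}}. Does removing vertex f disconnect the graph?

Yes

Deleting f raises the number of components from 1 to 2, so f is a cut vertex.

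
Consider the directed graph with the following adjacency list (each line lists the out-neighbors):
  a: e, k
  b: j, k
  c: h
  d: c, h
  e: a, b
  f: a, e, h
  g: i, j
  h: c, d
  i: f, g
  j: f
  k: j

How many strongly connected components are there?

3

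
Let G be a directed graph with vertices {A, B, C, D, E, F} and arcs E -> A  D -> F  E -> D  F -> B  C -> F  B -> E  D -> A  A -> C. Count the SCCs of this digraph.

1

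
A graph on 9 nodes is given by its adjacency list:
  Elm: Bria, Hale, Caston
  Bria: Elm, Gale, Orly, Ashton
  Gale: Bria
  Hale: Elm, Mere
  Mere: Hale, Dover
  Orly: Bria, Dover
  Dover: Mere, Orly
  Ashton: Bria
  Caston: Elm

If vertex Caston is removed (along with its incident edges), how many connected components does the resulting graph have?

1

With Caston gone, the remaining components are: {Elm, Bria, Gale, Hale, Mere, Orly, Dover, Ashton}.
That is 1 component.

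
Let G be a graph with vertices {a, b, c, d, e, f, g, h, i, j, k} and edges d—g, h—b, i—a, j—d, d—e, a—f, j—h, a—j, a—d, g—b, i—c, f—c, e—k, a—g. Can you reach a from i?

From i we can reach a, b, c, d, e, f, g, h, i, j, k, which includes a.

Yes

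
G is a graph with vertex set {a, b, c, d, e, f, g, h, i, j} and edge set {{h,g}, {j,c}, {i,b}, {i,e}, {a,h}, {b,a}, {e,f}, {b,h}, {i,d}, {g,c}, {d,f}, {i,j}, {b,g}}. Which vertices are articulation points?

Removing i increases the component count from 1 to 2, so i is a cut vertex.
By contrast removing j leaves 1 component; it is not a cut vertex. No other vertex is a cut vertex either.

i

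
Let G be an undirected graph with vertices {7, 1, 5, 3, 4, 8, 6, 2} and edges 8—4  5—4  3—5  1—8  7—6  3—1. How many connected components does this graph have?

2 is isolated — a component by itself.
Starting from 6 we can reach 6, 7. That is one component of size 2.
Starting from 1 we can reach 1, 3, 4, 5, 8. That is one component of size 5.
Total: 3 components.

3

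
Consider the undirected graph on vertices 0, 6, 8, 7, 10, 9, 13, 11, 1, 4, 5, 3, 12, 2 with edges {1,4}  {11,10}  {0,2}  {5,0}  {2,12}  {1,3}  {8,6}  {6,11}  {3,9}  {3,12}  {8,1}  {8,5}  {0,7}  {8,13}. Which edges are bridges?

The edges on the cycle 8-1-3-12-2-0-5-8 are not bridges since each lies on that cycle.
But removing 6-11 disconnects 6 from 11; removing 11-10 disconnects 11 from 10; removing 0-7 disconnects 0 from 7; removing 8-13 disconnects 8 from 13 — these are bridges.
In total 7 edges are bridges.

0-7, 1-4, 10-11, 11-6, 13-8, 3-9, 6-8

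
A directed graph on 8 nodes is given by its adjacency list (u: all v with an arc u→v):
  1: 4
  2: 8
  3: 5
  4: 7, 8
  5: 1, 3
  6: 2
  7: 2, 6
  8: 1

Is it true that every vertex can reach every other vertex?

No

There is no directed path from 4 to 5, so the graph is not strongly connected.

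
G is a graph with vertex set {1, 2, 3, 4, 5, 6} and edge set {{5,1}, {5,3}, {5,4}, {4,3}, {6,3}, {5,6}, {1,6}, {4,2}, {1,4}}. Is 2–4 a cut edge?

Yes

Removing 2–4 leaves no path between 2 and 4: the component count goes from 1 to 2. So it is a bridge.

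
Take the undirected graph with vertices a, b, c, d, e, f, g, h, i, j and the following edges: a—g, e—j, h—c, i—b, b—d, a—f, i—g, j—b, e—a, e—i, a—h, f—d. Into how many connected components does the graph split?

Starting from a we can reach a, b, c, d, e, f, g, h, i, j. That is one component of size 10.
Total: 1 component.

1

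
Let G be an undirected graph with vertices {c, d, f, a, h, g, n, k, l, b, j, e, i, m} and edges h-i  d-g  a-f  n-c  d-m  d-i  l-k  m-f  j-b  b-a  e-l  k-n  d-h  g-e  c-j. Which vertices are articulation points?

Removing d increases the component count from 1 to 2, so d is a cut vertex.
By contrast removing g leaves 1 component; it is not a cut vertex. No other vertex is a cut vertex either.

d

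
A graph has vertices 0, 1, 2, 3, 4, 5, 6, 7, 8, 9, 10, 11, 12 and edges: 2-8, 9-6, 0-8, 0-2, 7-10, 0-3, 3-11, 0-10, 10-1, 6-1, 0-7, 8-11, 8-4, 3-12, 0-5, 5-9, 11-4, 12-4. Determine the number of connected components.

1

Starting from 0 we can reach 0, 1, 2, 3, 4, 5, 6, 7, 8, 9, 10, 11, 12. That is one component of size 13.
Total: 1 component.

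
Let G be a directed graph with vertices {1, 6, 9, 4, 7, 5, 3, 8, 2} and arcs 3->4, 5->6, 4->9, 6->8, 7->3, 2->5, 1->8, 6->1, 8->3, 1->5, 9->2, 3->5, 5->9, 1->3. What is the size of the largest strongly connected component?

{1, 2, 3, 4, 5, 6, 8, 9} are all mutually reachable — one SCC of size 8.
{7} is an SCC by itself.
The largest has 8 vertices.

8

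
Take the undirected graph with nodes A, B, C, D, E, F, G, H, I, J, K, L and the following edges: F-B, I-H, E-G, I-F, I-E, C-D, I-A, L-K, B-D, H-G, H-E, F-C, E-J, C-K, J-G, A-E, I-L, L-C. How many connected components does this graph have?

Starting from A we can reach A, B, C, D, E, F, G, H, I, J, K, L. That is one component of size 12.
Total: 1 component.

1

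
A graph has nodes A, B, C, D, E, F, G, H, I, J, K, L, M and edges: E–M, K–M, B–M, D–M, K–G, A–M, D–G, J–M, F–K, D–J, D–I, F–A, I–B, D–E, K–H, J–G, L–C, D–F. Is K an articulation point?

Yes

Deleting K raises the number of components from 2 to 3, so K is a cut vertex.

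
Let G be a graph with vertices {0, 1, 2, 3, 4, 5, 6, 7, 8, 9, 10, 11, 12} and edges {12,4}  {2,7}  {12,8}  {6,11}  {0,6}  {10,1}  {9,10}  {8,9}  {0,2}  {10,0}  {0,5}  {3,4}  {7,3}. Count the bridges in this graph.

4

The edges on the cycle 12-8-9-10-0-2-7-3-4-12 are not bridges since each lies on that cycle.
But removing 5-0 disconnects 5 from 0; removing 6-11 disconnects 6 from 11; removing 6-0 disconnects 6 from 0; removing 1-10 disconnects 1 from 10 — these are bridges.
That makes 4 bridges.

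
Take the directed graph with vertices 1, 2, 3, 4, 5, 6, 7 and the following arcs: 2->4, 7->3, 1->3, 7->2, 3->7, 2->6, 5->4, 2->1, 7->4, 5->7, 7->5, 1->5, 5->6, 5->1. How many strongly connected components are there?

3

{1, 2, 3, 5, 7} are all mutually reachable — one SCC of size 5.
{6} is an SCC by itself.
{4} is an SCC by itself.
That gives 3 strongly connected components.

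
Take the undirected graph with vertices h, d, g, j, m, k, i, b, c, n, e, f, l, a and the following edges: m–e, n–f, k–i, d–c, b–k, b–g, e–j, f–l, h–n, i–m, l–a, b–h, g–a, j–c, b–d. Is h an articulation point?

Deleting h leaves 1 component (was 1) (its neighbors b, n remain connected to each other), so h is not a cut vertex.

No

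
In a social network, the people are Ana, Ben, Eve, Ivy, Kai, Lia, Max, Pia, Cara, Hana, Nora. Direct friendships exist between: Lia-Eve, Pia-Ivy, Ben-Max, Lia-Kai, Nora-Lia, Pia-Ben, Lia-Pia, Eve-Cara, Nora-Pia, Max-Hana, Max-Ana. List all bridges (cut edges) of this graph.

Ana-Max, Ben-Max, Ben-Pia, Cara-Eve, Eve-Lia, Hana-Max, Ivy-Pia, Kai-Lia

The edges on the cycle Nora-Lia-Pia-Nora are not bridges since each lies on that cycle.
But removing Ben-Max disconnects Ben from Max; removing Lia-Eve disconnects Lia from Eve; removing Lia-Kai disconnects Lia from Kai; removing Pia-Ben disconnects Pia from Ben — these are bridges.
In total 8 edges are bridges.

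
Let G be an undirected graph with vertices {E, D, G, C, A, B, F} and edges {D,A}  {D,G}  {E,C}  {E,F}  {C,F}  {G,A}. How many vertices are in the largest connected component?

B is isolated — a component by itself.
Starting from C we can reach C, E, F. That is one component of size 3.
Starting from A we can reach A, D, G. That is one component of size 3.
The largest has 3 vertices.

3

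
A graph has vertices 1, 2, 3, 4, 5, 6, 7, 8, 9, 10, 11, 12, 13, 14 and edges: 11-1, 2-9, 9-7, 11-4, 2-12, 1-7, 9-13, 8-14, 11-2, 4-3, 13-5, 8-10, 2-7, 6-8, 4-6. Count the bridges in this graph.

9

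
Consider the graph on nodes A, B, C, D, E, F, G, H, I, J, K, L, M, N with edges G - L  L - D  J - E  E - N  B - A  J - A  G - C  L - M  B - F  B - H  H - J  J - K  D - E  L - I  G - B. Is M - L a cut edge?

Removing M - L leaves no path between M and L: the component count goes from 1 to 2. So it is a bridge.

Yes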